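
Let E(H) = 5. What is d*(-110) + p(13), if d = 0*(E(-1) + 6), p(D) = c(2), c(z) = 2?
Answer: 2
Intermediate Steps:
p(D) = 2
d = 0 (d = 0*(5 + 6) = 0*11 = 0)
d*(-110) + p(13) = 0*(-110) + 2 = 0 + 2 = 2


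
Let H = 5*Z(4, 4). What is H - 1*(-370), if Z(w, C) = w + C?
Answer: 410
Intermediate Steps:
Z(w, C) = C + w
H = 40 (H = 5*(4 + 4) = 5*8 = 40)
H - 1*(-370) = 40 - 1*(-370) = 40 + 370 = 410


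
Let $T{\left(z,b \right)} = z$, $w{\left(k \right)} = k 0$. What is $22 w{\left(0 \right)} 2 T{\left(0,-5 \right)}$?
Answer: $0$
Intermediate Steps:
$w{\left(k \right)} = 0$
$22 w{\left(0 \right)} 2 T{\left(0,-5 \right)} = 22 \cdot 0 \cdot 2 \cdot 0 = 22 \cdot 0 \cdot 0 = 0 \cdot 0 = 0$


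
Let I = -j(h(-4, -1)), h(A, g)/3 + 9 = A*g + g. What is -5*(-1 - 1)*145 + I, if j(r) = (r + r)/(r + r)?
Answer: 1449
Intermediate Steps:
h(A, g) = -27 + 3*g + 3*A*g (h(A, g) = -27 + 3*(A*g + g) = -27 + 3*(g + A*g) = -27 + (3*g + 3*A*g) = -27 + 3*g + 3*A*g)
j(r) = 1 (j(r) = (2*r)/((2*r)) = (2*r)*(1/(2*r)) = 1)
I = -1 (I = -1*1 = -1)
-5*(-1 - 1)*145 + I = -5*(-1 - 1)*145 - 1 = -5*(-2)*145 - 1 = 10*145 - 1 = 1450 - 1 = 1449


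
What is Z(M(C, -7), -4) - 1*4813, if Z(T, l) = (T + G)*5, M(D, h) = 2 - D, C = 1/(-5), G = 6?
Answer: -4772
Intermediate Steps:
C = -1/5 ≈ -0.20000
Z(T, l) = 30 + 5*T (Z(T, l) = (T + 6)*5 = (6 + T)*5 = 30 + 5*T)
Z(M(C, -7), -4) - 1*4813 = (30 + 5*(2 - 1*(-1/5))) - 1*4813 = (30 + 5*(2 + 1/5)) - 4813 = (30 + 5*(11/5)) - 4813 = (30 + 11) - 4813 = 41 - 4813 = -4772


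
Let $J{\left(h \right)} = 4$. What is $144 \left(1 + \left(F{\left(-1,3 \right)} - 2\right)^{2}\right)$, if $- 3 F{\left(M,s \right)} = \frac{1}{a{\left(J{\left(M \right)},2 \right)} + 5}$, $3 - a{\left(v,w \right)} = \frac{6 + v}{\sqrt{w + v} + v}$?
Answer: $\frac{20008}{25} - \frac{512 \sqrt{6}}{25} \approx 750.15$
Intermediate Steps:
$a{\left(v,w \right)} = 3 - \frac{6 + v}{v + \sqrt{v + w}}$ ($a{\left(v,w \right)} = 3 - \frac{6 + v}{\sqrt{w + v} + v} = 3 - \frac{6 + v}{\sqrt{v + w} + v} = 3 - \frac{6 + v}{v + \sqrt{v + w}}$)
$F{\left(M,s \right)} = - \frac{1}{3 \left(5 + \frac{2 + 3 \sqrt{6}}{4 + \sqrt{6}}\right)}$ ($F{\left(M,s \right)} = - \frac{1}{3 \left(\frac{-6 + 2 \cdot 4 + 3 \sqrt{4 + 2}}{4 + \sqrt{4 + 2}} + 5\right)} = - \frac{1}{3 \left(\frac{-6 + 8 + 3 \sqrt{6}}{4 + \sqrt{6}} + 5\right)} = - \frac{1}{3 \left(\frac{2 + 3 \sqrt{6}}{4 + \sqrt{6}} + 5\right)} = - \frac{1}{3 \left(5 + \frac{2 + 3 \sqrt{6}}{4 + \sqrt{6}}\right)}$)
$144 \left(1 + \left(F{\left(-1,3 \right)} - 2\right)^{2}\right) = 144 \left(1 + \left(\left(- \frac{2}{15} + \frac{\sqrt{6}}{30}\right) - 2\right)^{2}\right) = 144 \left(1 + \left(- \frac{32}{15} + \frac{\sqrt{6}}{30}\right)^{2}\right) = 144 + 144 \left(- \frac{32}{15} + \frac{\sqrt{6}}{30}\right)^{2}$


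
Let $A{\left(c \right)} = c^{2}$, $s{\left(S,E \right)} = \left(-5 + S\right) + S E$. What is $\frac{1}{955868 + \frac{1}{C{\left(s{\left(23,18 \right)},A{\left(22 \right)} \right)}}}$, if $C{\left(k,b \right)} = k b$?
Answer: $\frac{209088}{199860528385} \approx 1.0462 \cdot 10^{-6}$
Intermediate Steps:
$s{\left(S,E \right)} = -5 + S + E S$ ($s{\left(S,E \right)} = \left(-5 + S\right) + E S = -5 + S + E S$)
$C{\left(k,b \right)} = b k$
$\frac{1}{955868 + \frac{1}{C{\left(s{\left(23,18 \right)},A{\left(22 \right)} \right)}}} = \frac{1}{955868 + \frac{1}{22^{2} \left(-5 + 23 + 18 \cdot 23\right)}} = \frac{1}{955868 + \frac{1}{484 \left(-5 + 23 + 414\right)}} = \frac{1}{955868 + \frac{1}{484 \cdot 432}} = \frac{1}{955868 + \frac{1}{209088}} = \frac{1}{\frac{199860528385}{209088}} = \frac{209088}{199860528385}$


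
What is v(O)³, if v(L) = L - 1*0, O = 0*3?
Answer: 0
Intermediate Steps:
O = 0
v(L) = L (v(L) = L + 0 = L)
v(O)³ = 0³ = 0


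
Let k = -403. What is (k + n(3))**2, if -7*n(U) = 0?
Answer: 162409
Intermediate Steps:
n(U) = 0 (n(U) = -1/7*0 = 0)
(k + n(3))**2 = (-403 + 0)**2 = (-403)**2 = 162409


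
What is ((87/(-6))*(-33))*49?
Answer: 46893/2 ≈ 23447.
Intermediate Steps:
((87/(-6))*(-33))*49 = ((87*(-⅙))*(-33))*49 = -29/2*(-33)*49 = (957/2)*49 = 46893/2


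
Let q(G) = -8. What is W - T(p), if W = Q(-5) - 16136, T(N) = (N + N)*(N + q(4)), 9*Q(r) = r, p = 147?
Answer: -513023/9 ≈ -57003.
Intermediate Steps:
Q(r) = r/9
T(N) = 2*N*(-8 + N) (T(N) = (N + N)*(N - 8) = (2*N)*(-8 + N) = 2*N*(-8 + N))
W = -145229/9 (W = (1/9)*(-5) - 16136 = -5/9 - 16136 = -145229/9 ≈ -16137.)
W - T(p) = -145229/9 - 2*147*(-8 + 147) = -145229/9 - 2*147*139 = -145229/9 - 1*40866 = -145229/9 - 40866 = -513023/9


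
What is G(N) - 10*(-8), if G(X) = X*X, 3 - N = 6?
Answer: 89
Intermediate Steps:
N = -3 (N = 3 - 1*6 = 3 - 6 = -3)
G(X) = X**2
G(N) - 10*(-8) = (-3)**2 - 10*(-8) = 9 + 80 = 89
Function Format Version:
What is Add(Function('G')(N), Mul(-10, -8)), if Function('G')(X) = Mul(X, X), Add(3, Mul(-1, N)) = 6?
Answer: 89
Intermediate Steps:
N = -3 (N = Add(3, Mul(-1, 6)) = Add(3, -6) = -3)
Function('G')(X) = Pow(X, 2)
Add(Function('G')(N), Mul(-10, -8)) = Add(Pow(-3, 2), Mul(-10, -8)) = Add(9, 80) = 89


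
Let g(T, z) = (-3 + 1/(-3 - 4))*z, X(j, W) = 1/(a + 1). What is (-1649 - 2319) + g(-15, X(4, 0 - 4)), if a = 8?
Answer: -250006/63 ≈ -3968.3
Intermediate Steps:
X(j, W) = ⅑ (X(j, W) = 1/(8 + 1) = 1/9 = ⅑)
g(T, z) = -22*z/7 (g(T, z) = (-3 + 1/(-7))*z = (-3 - ⅐)*z = -22*z/7)
(-1649 - 2319) + g(-15, X(4, 0 - 4)) = (-1649 - 2319) - 22/7*⅑ = -3968 - 22/63 = -250006/63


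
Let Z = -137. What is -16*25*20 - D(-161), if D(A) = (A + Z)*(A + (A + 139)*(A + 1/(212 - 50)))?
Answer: 80959300/81 ≈ 9.9950e+5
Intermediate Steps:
D(A) = (-137 + A)*(A + (139 + A)*(1/162 + A)) (D(A) = (A - 137)*(A + (A + 139)*(A + 1/(212 - 50))) = (-137 + A)*(A + (139 + A)*(A + 1/162)) = (-137 + A)*(A + (139 + A)*(1/162 + A)))
-16*25*20 - D(-161) = -16*25*20 - (-19043/162 + (-161)³ - 1553579/81*(-161) + (487/162)*(-161)²) = -400*20 - (-19043/162 - 4173281 + 250126219/81 + (487/162)*25921) = -8000 - (-19043/162 - 4173281 + 250126219/81 + 12623527/162) = -8000 - 1*(-81607300/81) = -8000 + 81607300/81 = 80959300/81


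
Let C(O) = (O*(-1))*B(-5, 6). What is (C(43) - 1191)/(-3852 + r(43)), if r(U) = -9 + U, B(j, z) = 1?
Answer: 617/1909 ≈ 0.32321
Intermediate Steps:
C(O) = -O (C(O) = (O*(-1))*1 = -O*1 = -O)
(C(43) - 1191)/(-3852 + r(43)) = (-1*43 - 1191)/(-3852 + (-9 + 43)) = (-43 - 1191)/(-3852 + 34) = -1234/(-3818) = -1234*(-1/3818) = 617/1909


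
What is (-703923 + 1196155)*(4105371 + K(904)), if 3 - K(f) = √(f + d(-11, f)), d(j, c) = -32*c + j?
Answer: 2020796454768 - 1476696*I*√3115 ≈ 2.0208e+12 - 8.2418e+7*I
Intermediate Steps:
d(j, c) = j - 32*c
K(f) = 3 - √(-11 - 31*f) (K(f) = 3 - √(f + (-11 - 32*f)) = 3 - √(-11 - 31*f))
(-703923 + 1196155)*(4105371 + K(904)) = (-703923 + 1196155)*(4105371 + (3 - √(-11 - 31*904))) = 492232*(4105371 + (3 - √(-11 - 28024))) = 492232*(4105371 + (3 - √(-28035))) = 492232*(4105371 + (3 - 3*I*√3115)) = 492232*(4105374 - 3*I*√3115) = 2020796454768 - 1476696*I*√3115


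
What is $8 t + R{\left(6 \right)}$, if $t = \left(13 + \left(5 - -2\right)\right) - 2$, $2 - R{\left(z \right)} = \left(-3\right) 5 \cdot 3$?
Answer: $191$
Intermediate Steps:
$R{\left(z \right)} = 47$ ($R{\left(z \right)} = 2 - \left(-3\right) 5 \cdot 3 = 2 - \left(-15\right) 3 = 2 - -45 = 2 + 45 = 47$)
$t = 18$ ($t = \left(13 + \left(5 + 2\right)\right) - 2 = \left(13 + 7\right) - 2 = 20 - 2 = 18$)
$8 t + R{\left(6 \right)} = 8 \cdot 18 + 47 = 144 + 47 = 191$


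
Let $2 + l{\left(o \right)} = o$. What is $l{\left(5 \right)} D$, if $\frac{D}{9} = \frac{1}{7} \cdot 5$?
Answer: $\frac{135}{7} \approx 19.286$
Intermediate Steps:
$l{\left(o \right)} = -2 + o$
$D = \frac{45}{7}$ ($D = 9 \cdot \frac{1}{7} \cdot 5 = 9 \cdot \frac{5}{7} = \frac{45}{7} \approx 6.4286$)
$l{\left(5 \right)} D = \left(-2 + 5\right) \frac{45}{7} = 3 \cdot \frac{45}{7} = \frac{135}{7}$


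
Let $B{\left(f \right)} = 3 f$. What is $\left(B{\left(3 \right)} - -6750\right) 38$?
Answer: $256842$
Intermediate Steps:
$\left(B{\left(3 \right)} - -6750\right) 38 = \left(3 \cdot 3 - -6750\right) 38 = \left(9 + 6750\right) 38 = 6759 \cdot 38 = 256842$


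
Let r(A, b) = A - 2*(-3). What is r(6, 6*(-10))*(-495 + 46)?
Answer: -5388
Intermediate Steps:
r(A, b) = 6 + A (r(A, b) = A + 6 = 6 + A)
r(6, 6*(-10))*(-495 + 46) = (6 + 6)*(-495 + 46) = 12*(-449) = -5388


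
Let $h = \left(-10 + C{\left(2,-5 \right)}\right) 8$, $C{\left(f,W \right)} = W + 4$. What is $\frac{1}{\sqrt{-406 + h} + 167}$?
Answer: $\frac{167}{28383} - \frac{i \sqrt{494}}{28383} \approx 0.0058838 - 0.00078308 i$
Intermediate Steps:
$C{\left(f,W \right)} = 4 + W$
$h = -88$ ($h = \left(-10 + \left(4 - 5\right)\right) 8 = \left(-10 - 1\right) 8 = \left(-11\right) 8 = -88$)
$\frac{1}{\sqrt{-406 + h} + 167} = \frac{1}{\sqrt{-406 - 88} + 167} = \frac{1}{\sqrt{-494} + 167} = \frac{1}{i \sqrt{494} + 167} = \frac{1}{167 + i \sqrt{494}}$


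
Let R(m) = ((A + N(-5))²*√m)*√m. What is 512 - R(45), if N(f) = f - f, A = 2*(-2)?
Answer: -208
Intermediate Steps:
A = -4
N(f) = 0
R(m) = 16*m (R(m) = ((-4 + 0)²*√m)*√m = ((-4)²*√m)*√m = (16*√m)*√m = 16*m)
512 - R(45) = 512 - 16*45 = 512 - 1*720 = 512 - 720 = -208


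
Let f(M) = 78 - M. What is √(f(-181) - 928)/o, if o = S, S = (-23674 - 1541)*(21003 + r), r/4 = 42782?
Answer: -I*√669/4844583165 ≈ -5.339e-9*I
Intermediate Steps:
r = 171128 (r = 4*42782 = 171128)
S = -4844583165 (S = (-23674 - 1541)*(21003 + 171128) = -25215*192131 = -4844583165)
o = -4844583165
√(f(-181) - 928)/o = √((78 - 1*(-181)) - 928)/(-4844583165) = √((78 + 181) - 928)*(-1/4844583165) = √(259 - 928)*(-1/4844583165) = √(-669)*(-1/4844583165) = (I*√669)*(-1/4844583165) = -I*√669/4844583165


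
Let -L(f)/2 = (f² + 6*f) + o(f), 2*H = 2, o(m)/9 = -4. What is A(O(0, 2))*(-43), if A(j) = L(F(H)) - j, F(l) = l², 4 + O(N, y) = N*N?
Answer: -2666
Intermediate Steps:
O(N, y) = -4 + N² (O(N, y) = -4 + N*N = -4 + N²)
o(m) = -36 (o(m) = 9*(-4) = -36)
H = 1 (H = (½)*2 = 1)
L(f) = 72 - 12*f - 2*f² (L(f) = -2*((f² + 6*f) - 36) = -2*(-36 + f² + 6*f) = 72 - 12*f - 2*f²)
A(j) = 58 - j (A(j) = (72 - 12*1² - 2*(1²)²) - j = (72 - 12*1 - 2*1²) - j = (72 - 12 - 2*1) - j = (72 - 12 - 2) - j = 58 - j)
A(O(0, 2))*(-43) = (58 - (-4 + 0²))*(-43) = (58 - (-4 + 0))*(-43) = (58 - 1*(-4))*(-43) = (58 + 4)*(-43) = 62*(-43) = -2666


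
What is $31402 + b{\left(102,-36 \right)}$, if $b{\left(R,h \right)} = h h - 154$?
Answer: $32544$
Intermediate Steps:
$b{\left(R,h \right)} = -154 + h^{2}$ ($b{\left(R,h \right)} = h^{2} - 154 = -154 + h^{2}$)
$31402 + b{\left(102,-36 \right)} = 31402 - \left(154 - \left(-36\right)^{2}\right) = 31402 + \left(-154 + 1296\right) = 31402 + 1142 = 32544$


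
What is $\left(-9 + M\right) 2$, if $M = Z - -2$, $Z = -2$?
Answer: $-18$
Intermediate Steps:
$M = 0$ ($M = -2 - -2 = -2 + 2 = 0$)
$\left(-9 + M\right) 2 = \left(-9 + 0\right) 2 = \left(-9\right) 2 = -18$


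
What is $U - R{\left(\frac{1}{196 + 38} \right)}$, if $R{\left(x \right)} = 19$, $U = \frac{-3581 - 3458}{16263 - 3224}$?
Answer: $- \frac{254780}{13039} \approx -19.54$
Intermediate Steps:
$U = - \frac{7039}{13039} \approx -0.53984$
$U - R{\left(\frac{1}{196 + 38} \right)} = - \frac{7039}{13039} - 19 = - \frac{254780}{13039}$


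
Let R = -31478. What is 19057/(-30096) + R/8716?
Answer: -14650825/3451536 ≈ -4.2447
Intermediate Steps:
19057/(-30096) + R/8716 = 19057/(-30096) - 31478/8716 = 19057*(-1/30096) - 31478*1/8716 = -1003/1584 - 15739/4358 = -14650825/3451536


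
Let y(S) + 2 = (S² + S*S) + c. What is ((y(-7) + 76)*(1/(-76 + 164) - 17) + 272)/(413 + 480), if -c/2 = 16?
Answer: -2439/1034 ≈ -2.3588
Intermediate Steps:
c = -32 (c = -2*16 = -32)
y(S) = -34 + 2*S² (y(S) = -2 + ((S² + S*S) - 32) = -2 + ((S² + S²) - 32) = -2 + (2*S² - 32) = -2 + (-32 + 2*S²) = -34 + 2*S²)
((y(-7) + 76)*(1/(-76 + 164) - 17) + 272)/(413 + 480) = (((-34 + 2*(-7)²) + 76)*(1/(-76 + 164) - 17) + 272)/(413 + 480) = (((-34 + 2*49) + 76)*(1/88 - 17) + 272)/893 = (((-34 + 98) + 76)*(1/88 - 17) + 272)*(1/893) = ((64 + 76)*(-1495/88) + 272)*(1/893) = (140*(-1495/88) + 272)*(1/893) = (-52325/22 + 272)*(1/893) = -46341/22*1/893 = -2439/1034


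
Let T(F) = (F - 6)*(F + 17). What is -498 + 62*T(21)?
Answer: 34842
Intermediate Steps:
T(F) = (-6 + F)*(17 + F)
-498 + 62*T(21) = -498 + 62*(-102 + 21² + 11*21) = -498 + 62*(-102 + 441 + 231) = -498 + 62*570 = -498 + 35340 = 34842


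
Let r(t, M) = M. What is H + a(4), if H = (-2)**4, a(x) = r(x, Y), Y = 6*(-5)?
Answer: -14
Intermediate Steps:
Y = -30
a(x) = -30
H = 16
H + a(4) = 16 - 30 = -14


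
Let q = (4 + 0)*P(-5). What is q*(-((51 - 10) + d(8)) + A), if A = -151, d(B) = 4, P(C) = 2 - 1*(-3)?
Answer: -3920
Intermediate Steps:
P(C) = 5 (P(C) = 2 + 3 = 5)
q = 20 (q = (4 + 0)*5 = 4*5 = 20)
q*(-((51 - 10) + d(8)) + A) = 20*(-((51 - 10) + 4) - 151) = 20*(-(41 + 4) - 151) = 20*(-1*45 - 151) = 20*(-45 - 151) = 20*(-196) = -3920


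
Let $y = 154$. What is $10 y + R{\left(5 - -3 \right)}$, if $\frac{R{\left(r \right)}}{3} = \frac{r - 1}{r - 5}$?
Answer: $1547$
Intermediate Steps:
$R{\left(r \right)} = \frac{3 \left(-1 + r\right)}{-5 + r}$ ($R{\left(r \right)} = 3 \frac{r - 1}{r - 5} = 3 \frac{-1 + r}{-5 + r} = \frac{3 \left(-1 + r\right)}{-5 + r}$)
$10 y + R{\left(5 - -3 \right)} = 10 \cdot 154 + \frac{3 \left(-1 + \left(5 - -3\right)\right)}{-5 + \left(5 - -3\right)} = 1540 + \frac{3 \left(-1 + \left(5 + 3\right)\right)}{-5 + \left(5 + 3\right)} = 1540 + \frac{3 \left(-1 + 8\right)}{-5 + 8} = 1540 + 3 \cdot \frac{1}{3} \cdot 7 = 1540 + 7 = 1547$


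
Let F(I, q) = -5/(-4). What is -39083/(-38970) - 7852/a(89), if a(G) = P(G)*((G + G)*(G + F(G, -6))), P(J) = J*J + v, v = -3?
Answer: 4971001229573/4956933767670 ≈ 1.0028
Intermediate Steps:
F(I, q) = 5/4 (F(I, q) = -5*(-¼) = 5/4)
P(J) = -3 + J² (P(J) = J*J - 3 = J² - 3 = -3 + J²)
a(G) = 2*G*(-3 + G²)*(5/4 + G) (a(G) = (-3 + G²)*((G + G)*(G + 5/4)) = (-3 + G²)*((2*G)*(5/4 + G)) = (-3 + G²)*(2*G*(5/4 + G)) = 2*G*(-3 + G²)*(5/4 + G))
-39083/(-38970) - 7852/a(89) = -39083/(-38970) - 7852*2/(89*(-3 + 89²)*(5 + 4*89)) = -39083*(-1/38970) - 7852*2/(89*(-3 + 7921)*(5 + 356)) = 39083/38970 - 7852/((½)*89*7918*361) = 39083/38970 - 7852/127198711 = 4971001229573/4956933767670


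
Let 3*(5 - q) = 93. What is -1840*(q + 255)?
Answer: -421360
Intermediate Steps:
q = -26 (q = 5 - ⅓*93 = 5 - 31 = -26)
-1840*(q + 255) = -1840*(-26 + 255) = -1840*229 = -10*42136 = -421360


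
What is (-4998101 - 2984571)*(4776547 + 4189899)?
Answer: -71576197423712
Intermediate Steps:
(-4998101 - 2984571)*(4776547 + 4189899) = -7982672*8966446 = -71576197423712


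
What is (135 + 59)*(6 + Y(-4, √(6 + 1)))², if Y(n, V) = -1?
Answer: 4850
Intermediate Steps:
(135 + 59)*(6 + Y(-4, √(6 + 1)))² = (135 + 59)*(6 - 1)² = 194*5² = 194*25 = 4850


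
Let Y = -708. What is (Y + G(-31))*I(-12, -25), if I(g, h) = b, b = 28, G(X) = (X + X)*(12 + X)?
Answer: 13160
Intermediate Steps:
G(X) = 2*X*(12 + X) (G(X) = (2*X)*(12 + X) = 2*X*(12 + X))
I(g, h) = 28
(Y + G(-31))*I(-12, -25) = (-708 + 2*(-31)*(12 - 31))*28 = (-708 + 2*(-31)*(-19))*28 = (-708 + 1178)*28 = 470*28 = 13160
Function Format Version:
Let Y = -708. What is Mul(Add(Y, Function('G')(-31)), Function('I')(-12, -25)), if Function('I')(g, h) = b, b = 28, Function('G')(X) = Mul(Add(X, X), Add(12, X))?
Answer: 13160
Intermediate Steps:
Function('G')(X) = Mul(2, X, Add(12, X)) (Function('G')(X) = Mul(Mul(2, X), Add(12, X)) = Mul(2, X, Add(12, X)))
Function('I')(g, h) = 28
Mul(Add(Y, Function('G')(-31)), Function('I')(-12, -25)) = Mul(Add(-708, Mul(2, -31, Add(12, -31))), 28) = Mul(Add(-708, Mul(2, -31, -19)), 28) = Mul(Add(-708, 1178), 28) = Mul(470, 28) = 13160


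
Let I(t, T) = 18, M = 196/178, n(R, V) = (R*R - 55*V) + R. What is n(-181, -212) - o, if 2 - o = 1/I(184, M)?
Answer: 796285/18 ≈ 44238.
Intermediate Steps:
n(R, V) = R + R**2 - 55*V (n(R, V) = (R**2 - 55*V) + R = R + R**2 - 55*V)
M = 98/89 (M = 196*(1/178) = 98/89 ≈ 1.1011)
o = 35/18 (o = 2 - 1/18 = 35/18 ≈ 1.9444)
n(-181, -212) - o = (-181 + (-181)**2 - 55*(-212)) - 1*35/18 = (-181 + 32761 + 11660) - 35/18 = 44240 - 35/18 = 796285/18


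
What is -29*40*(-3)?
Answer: 3480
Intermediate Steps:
-29*40*(-3) = -1160*(-3) = 3480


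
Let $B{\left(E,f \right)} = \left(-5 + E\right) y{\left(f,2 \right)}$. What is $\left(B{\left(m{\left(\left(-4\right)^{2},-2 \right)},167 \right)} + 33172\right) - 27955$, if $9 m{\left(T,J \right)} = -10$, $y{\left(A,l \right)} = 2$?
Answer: $\frac{46843}{9} \approx 5204.8$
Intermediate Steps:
$m{\left(T,J \right)} = - \frac{10}{9}$ ($m{\left(T,J \right)} = \frac{1}{9} \left(-10\right) = - \frac{10}{9}$)
$B{\left(E,f \right)} = -10 + 2 E$ ($B{\left(E,f \right)} = \left(-5 + E\right) 2 = -10 + 2 E$)
$\left(B{\left(m{\left(\left(-4\right)^{2},-2 \right)},167 \right)} + 33172\right) - 27955 = \left(\left(-10 + 2 \left(- \frac{10}{9}\right)\right) + 33172\right) - 27955 = \left(\left(-10 - \frac{20}{9}\right) + 33172\right) - 27955 = \left(- \frac{110}{9} + 33172\right) - 27955 = \frac{298438}{9} - 27955 = \frac{46843}{9}$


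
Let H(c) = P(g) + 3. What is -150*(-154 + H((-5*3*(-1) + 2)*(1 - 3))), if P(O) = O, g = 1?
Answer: 22500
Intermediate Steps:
H(c) = 4 (H(c) = 1 + 3 = 4)
-150*(-154 + H((-5*3*(-1) + 2)*(1 - 3))) = -150*(-154 + 4) = -150*(-150) = 22500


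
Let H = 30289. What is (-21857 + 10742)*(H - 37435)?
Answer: 79427790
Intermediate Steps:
(-21857 + 10742)*(H - 37435) = (-21857 + 10742)*(30289 - 37435) = -11115*(-7146) = 79427790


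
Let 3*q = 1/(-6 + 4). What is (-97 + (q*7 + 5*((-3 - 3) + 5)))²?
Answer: 383161/36 ≈ 10643.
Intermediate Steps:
q = -⅙ (q = 1/(3*(-6 + 4)) = (⅓)/(-2) = (⅓)*(-½) = -⅙ ≈ -0.16667)
(-97 + (q*7 + 5*((-3 - 3) + 5)))² = (-97 + (-⅙*7 + 5*((-3 - 3) + 5)))² = (-97 + (-7/6 + 5*(-6 + 5)))² = (-97 + (-7/6 + 5*(-1)))² = (-97 + (-7/6 - 5))² = (-97 - 37/6)² = (-619/6)² = 383161/36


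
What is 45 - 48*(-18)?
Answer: 909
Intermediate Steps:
45 - 48*(-18) = 45 + 864 = 909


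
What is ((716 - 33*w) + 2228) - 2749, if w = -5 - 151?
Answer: 5343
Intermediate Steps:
w = -156
((716 - 33*w) + 2228) - 2749 = ((716 - 33*(-156)) + 2228) - 2749 = ((716 + 5148) + 2228) - 2749 = (5864 + 2228) - 2749 = 8092 - 2749 = 5343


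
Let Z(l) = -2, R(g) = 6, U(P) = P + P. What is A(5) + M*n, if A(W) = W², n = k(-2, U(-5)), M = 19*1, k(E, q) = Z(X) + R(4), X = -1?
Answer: 101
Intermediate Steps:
U(P) = 2*P
k(E, q) = 4 (k(E, q) = -2 + 6 = 4)
M = 19
n = 4
A(5) + M*n = 5² + 19*4 = 25 + 76 = 101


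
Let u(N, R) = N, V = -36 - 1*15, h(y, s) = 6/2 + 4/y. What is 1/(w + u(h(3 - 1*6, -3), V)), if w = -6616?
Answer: -3/19843 ≈ -0.00015119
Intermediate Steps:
h(y, s) = 3 + 4/y (h(y, s) = 6*(1/2) + 4/y = 3 + 4/y)
V = -51 (V = -36 - 15 = -51)
1/(w + u(h(3 - 1*6, -3), V)) = 1/(-6616 + (3 + 4/(3 - 1*6))) = 1/(-6616 + (3 + 4/(3 - 6))) = 1/(-6616 + (3 + 4/(-3))) = 1/(-6616 + (3 + 4*(-1/3))) = 1/(-6616 + (3 - 4/3)) = 1/(-6616 + 5/3) = 1/(-19843/3) = -3/19843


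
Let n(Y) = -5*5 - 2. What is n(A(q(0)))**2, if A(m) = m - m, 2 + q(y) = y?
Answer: 729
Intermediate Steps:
q(y) = -2 + y
A(m) = 0
n(Y) = -27 (n(Y) = -25 - 2 = -27)
n(A(q(0)))**2 = (-27)**2 = 729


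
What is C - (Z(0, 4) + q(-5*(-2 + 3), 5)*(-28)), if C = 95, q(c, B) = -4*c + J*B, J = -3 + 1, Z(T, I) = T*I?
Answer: 375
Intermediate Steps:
Z(T, I) = I*T
J = -2
q(c, B) = -4*c - 2*B
C - (Z(0, 4) + q(-5*(-2 + 3), 5)*(-28)) = 95 - (4*0 + (-(-20)*(-2 + 3) - 2*5)*(-28)) = 95 - (0 + (-(-20) - 10)*(-28)) = 95 - (0 + (-4*(-5) - 10)*(-28)) = 95 - (0 + (20 - 10)*(-28)) = 95 - (0 + 10*(-28)) = 95 - (0 - 280) = 95 - 1*(-280) = 95 + 280 = 375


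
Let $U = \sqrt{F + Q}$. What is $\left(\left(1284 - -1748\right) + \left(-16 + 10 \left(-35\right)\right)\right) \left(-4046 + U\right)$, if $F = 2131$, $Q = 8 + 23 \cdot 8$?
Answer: $-10786636 + 2666 \sqrt{2323} \approx -1.0658 \cdot 10^{7}$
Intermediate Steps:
$Q = 192$ ($Q = 8 + 184 = 192$)
$U = \sqrt{2323}$ ($U = \sqrt{2131 + 192} = \sqrt{2323} \approx 48.198$)
$\left(\left(1284 - -1748\right) + \left(-16 + 10 \left(-35\right)\right)\right) \left(-4046 + U\right) = \left(\left(1284 - -1748\right) + \left(-16 + 10 \left(-35\right)\right)\right) \left(-4046 + \sqrt{2323}\right) = \left(\left(1284 + 1748\right) - 366\right) \left(-4046 + \sqrt{2323}\right) = \left(3032 - 366\right) \left(-4046 + \sqrt{2323}\right) = 2666 \left(-4046 + \sqrt{2323}\right) = -10786636 + 2666 \sqrt{2323}$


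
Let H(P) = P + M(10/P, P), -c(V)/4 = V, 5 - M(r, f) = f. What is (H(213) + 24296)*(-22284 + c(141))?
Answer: -555229248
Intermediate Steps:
M(r, f) = 5 - f
c(V) = -4*V
H(P) = 5 (H(P) = P + (5 - P) = 5)
(H(213) + 24296)*(-22284 + c(141)) = (5 + 24296)*(-22284 - 4*141) = 24301*(-22284 - 564) = 24301*(-22848) = -555229248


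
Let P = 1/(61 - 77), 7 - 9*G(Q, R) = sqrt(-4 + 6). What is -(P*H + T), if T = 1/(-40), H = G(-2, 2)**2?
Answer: 139/2160 - 7*sqrt(2)/648 ≈ 0.049075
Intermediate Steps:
G(Q, R) = 7/9 - sqrt(2)/9 (G(Q, R) = 7/9 - sqrt(-4 + 6)/9 = 7/9 - sqrt(2)/9)
P = -1/16 (P = 1/(-16) = -1/16 ≈ -0.062500)
H = (7/9 - sqrt(2)/9)**2 ≈ 0.38520
T = -1/40 ≈ -0.025000
-(P*H + T) = -(-(7 - sqrt(2))**2/1296 - 1/40) = -(-1/40 - (7 - sqrt(2))**2/1296) = 1/40 + (7 - sqrt(2))**2/1296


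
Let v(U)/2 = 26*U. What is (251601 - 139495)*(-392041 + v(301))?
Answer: -42195465234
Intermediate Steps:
v(U) = 52*U (v(U) = 2*(26*U) = 52*U)
(251601 - 139495)*(-392041 + v(301)) = (251601 - 139495)*(-392041 + 52*301) = 112106*(-392041 + 15652) = 112106*(-376389) = -42195465234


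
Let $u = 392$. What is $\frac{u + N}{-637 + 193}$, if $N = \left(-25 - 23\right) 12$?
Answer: $\frac{46}{111} \approx 0.41441$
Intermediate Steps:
$N = -576$ ($N = \left(-48\right) 12 = -576$)
$\frac{u + N}{-637 + 193} = \frac{392 - 576}{-637 + 193} = - \frac{184}{-444} = \left(-184\right) \left(- \frac{1}{444}\right) = \frac{46}{111}$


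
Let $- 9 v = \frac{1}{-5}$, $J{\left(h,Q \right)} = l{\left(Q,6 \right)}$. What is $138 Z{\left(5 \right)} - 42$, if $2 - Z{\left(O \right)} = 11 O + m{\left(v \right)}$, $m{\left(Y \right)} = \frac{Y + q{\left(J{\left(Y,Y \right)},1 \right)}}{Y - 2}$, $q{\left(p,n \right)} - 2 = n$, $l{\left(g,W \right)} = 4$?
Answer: $- \frac{635916}{89} \approx -7145.1$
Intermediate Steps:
$J{\left(h,Q \right)} = 4$
$q{\left(p,n \right)} = 2 + n$
$v = \frac{1}{45}$ ($v = - \frac{1}{9 \left(-5\right)} = \left(- \frac{1}{9}\right) \left(- \frac{1}{5}\right) = \frac{1}{45} \approx 0.022222$)
$m{\left(Y \right)} = \frac{3 + Y}{-2 + Y}$ ($m{\left(Y \right)} = \frac{Y + \left(2 + 1\right)}{Y - 2} = \frac{Y + 3}{-2 + Y} = \frac{3 + Y}{-2 + Y}$)
$Z{\left(O \right)} = \frac{314}{89} - 11 O$ ($Z{\left(O \right)} = 2 - \left(11 O + \frac{3 + \frac{1}{45}}{-2 + \frac{1}{45}}\right) = 2 - \left(11 O + \frac{1}{- \frac{89}{45}} \cdot \frac{136}{45}\right) = 2 - \left(11 O - \frac{136}{89}\right) = 2 - \left(- \frac{136}{89} + 11 O\right) = \frac{314}{89} - 11 O$)
$138 Z{\left(5 \right)} - 42 = 138 \left(\frac{314}{89} - 55\right) - 42 = 138 \left(- \frac{4581}{89}\right) - 42 = - \frac{632178}{89} - 42 = - \frac{635916}{89}$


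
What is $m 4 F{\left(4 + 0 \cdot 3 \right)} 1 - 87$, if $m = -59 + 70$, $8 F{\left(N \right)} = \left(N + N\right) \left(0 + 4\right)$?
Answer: $89$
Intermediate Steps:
$F{\left(N \right)} = N$ ($F{\left(N \right)} = \frac{\left(N + N\right) \left(0 + 4\right)}{8} = \frac{2 N 4}{8} = \frac{8 N}{8} = N$)
$m = 11$
$m 4 F{\left(4 + 0 \cdot 3 \right)} 1 - 87 = 11 \cdot 4 \left(4 + 0 \cdot 3\right) 1 - 87 = 11 \cdot 4 \left(4 + 0\right) 1 - 87 = 11 \cdot 4 \cdot 4 \cdot 1 - 87 = 11 \cdot 16 \cdot 1 - 87 = 11 \cdot 16 - 87 = 176 - 87 = 89$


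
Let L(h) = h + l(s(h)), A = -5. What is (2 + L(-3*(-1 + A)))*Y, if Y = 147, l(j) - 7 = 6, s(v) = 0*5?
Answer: 4851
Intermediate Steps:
s(v) = 0
l(j) = 13 (l(j) = 7 + 6 = 13)
L(h) = 13 + h (L(h) = h + 13 = 13 + h)
(2 + L(-3*(-1 + A)))*Y = (2 + (13 - 3*(-1 - 5)))*147 = (2 + (13 - 3*(-6)))*147 = (2 + (13 + 18))*147 = (2 + 31)*147 = 33*147 = 4851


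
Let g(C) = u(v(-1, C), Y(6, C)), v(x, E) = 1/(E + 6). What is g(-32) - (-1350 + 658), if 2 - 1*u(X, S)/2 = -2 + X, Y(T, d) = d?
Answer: 9101/13 ≈ 700.08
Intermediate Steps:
v(x, E) = 1/(6 + E)
u(X, S) = 8 - 2*X (u(X, S) = 4 - 2*(-2 + X) = 4 + (4 - 2*X) = 8 - 2*X)
g(C) = 8 - 2/(6 + C)
g(-32) - (-1350 + 658) = 2*(23 + 4*(-32))/(6 - 32) - (-1350 + 658) = 2*(23 - 128)/(-26) - 1*(-692) = 2*(-1/26)*(-105) + 692 = 105/13 + 692 = 9101/13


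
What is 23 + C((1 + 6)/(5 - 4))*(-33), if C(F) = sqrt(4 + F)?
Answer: 23 - 33*sqrt(11) ≈ -86.449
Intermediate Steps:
23 + C((1 + 6)/(5 - 4))*(-33) = 23 + sqrt(4 + (1 + 6)/(5 - 4))*(-33) = 23 + sqrt(4 + 7/1)*(-33) = 23 + sqrt(4 + 7*1)*(-33) = 23 + sqrt(4 + 7)*(-33) = 23 + sqrt(11)*(-33) = 23 - 33*sqrt(11)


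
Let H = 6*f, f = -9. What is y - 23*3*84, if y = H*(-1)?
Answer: -5742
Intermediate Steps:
H = -54 (H = 6*(-9) = -54)
y = 54 (y = -54*(-1) = 54)
y - 23*3*84 = 54 - 23*3*84 = 54 - 69*84 = 54 - 5796 = -5742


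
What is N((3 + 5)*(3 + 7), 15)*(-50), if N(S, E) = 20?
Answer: -1000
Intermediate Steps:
N((3 + 5)*(3 + 7), 15)*(-50) = 20*(-50) = -1000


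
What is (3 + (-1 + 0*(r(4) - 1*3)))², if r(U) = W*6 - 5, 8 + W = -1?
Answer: 4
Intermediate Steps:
W = -9 (W = -8 - 1 = -9)
r(U) = -59 (r(U) = -9*6 - 5 = -54 - 5 = -59)
(3 + (-1 + 0*(r(4) - 1*3)))² = (3 + (-1 + 0*(-59 - 1*3)))² = (3 + (-1 + 0*(-59 - 3)))² = (3 + (-1 + 0*(-62)))² = (3 + (-1 + 0))² = (3 - 1)² = 2² = 4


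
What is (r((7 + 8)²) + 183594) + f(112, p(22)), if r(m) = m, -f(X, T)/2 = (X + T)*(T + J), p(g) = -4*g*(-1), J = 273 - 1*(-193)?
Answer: -37781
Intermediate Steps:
J = 466 (J = 273 + 193 = 466)
p(g) = 4*g
f(X, T) = -2*(466 + T)*(T + X) (f(X, T) = -2*(X + T)*(T + 466) = -2*(T + X)*(466 + T) = -2*(466 + T)*(T + X))
(r((7 + 8)²) + 183594) + f(112, p(22)) = ((7 + 8)² + 183594) + (-3728*22 - 932*112 - 2*(4*22)² - 2*4*22*112) = (15² + 183594) + (-932*88 - 104384 - 2*88² - 2*88*112) = (225 + 183594) + (-82016 - 104384 - 2*7744 - 19712) = 183819 + (-82016 - 104384 - 15488 - 19712) = 183819 - 221600 = -37781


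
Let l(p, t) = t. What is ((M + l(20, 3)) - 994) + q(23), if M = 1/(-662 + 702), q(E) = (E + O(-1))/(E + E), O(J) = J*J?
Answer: -911217/920 ≈ -990.45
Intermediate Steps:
O(J) = J**2
q(E) = (1 + E)/(2*E) (q(E) = (E + (-1)**2)/(E + E) = (E + 1)/((2*E)) = (1 + E)*(1/(2*E)) = (1 + E)/(2*E))
M = 1/40 ≈ 0.025000
((M + l(20, 3)) - 994) + q(23) = ((1/40 + 3) - 994) + (1/2)*(1 + 23)/23 = (121/40 - 994) + (1/2)*(1/23)*24 = -39639/40 + 12/23 = -911217/920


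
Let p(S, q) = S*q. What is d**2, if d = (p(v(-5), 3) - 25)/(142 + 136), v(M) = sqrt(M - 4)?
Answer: 136/19321 - 225*I/38642 ≈ 0.007039 - 0.0058227*I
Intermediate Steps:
v(M) = sqrt(-4 + M)
d = -25/278 + 9*I/278 (d = (sqrt(-4 - 5)*3 - 25)/(142 + 136) = (sqrt(-9)*3 - 25)/278 = ((3*I)*3 - 25)*(1/278) = (9*I - 25)*(1/278) = (-25 + 9*I)*(1/278) = -25/278 + 9*I/278 ≈ -0.089928 + 0.032374*I)
d**2 = (-25/278 + 9*I/278)**2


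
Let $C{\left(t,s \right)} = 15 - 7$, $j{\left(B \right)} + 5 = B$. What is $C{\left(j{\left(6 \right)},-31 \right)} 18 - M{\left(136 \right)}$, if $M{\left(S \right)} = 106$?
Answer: $38$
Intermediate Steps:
$j{\left(B \right)} = -5 + B$
$C{\left(t,s \right)} = 8$ ($C{\left(t,s \right)} = 15 - 7 = 8$)
$C{\left(j{\left(6 \right)},-31 \right)} 18 - M{\left(136 \right)} = 8 \cdot 18 - 106 = 144 - 106 = 38$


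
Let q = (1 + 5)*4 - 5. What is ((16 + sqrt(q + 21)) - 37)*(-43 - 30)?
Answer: 1533 - 146*sqrt(10) ≈ 1071.3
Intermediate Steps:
q = 19 (q = 6*4 - 5 = 24 - 5 = 19)
((16 + sqrt(q + 21)) - 37)*(-43 - 30) = ((16 + sqrt(19 + 21)) - 37)*(-43 - 30) = ((16 + sqrt(40)) - 37)*(-73) = ((16 + 2*sqrt(10)) - 37)*(-73) = (-21 + 2*sqrt(10))*(-73) = 1533 - 146*sqrt(10)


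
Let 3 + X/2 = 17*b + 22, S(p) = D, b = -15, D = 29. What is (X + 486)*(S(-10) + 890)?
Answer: 12866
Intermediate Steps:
S(p) = 29
X = -472 (X = -6 + 2*(17*(-15) + 22) = -6 + 2*(-255 + 22) = -6 + 2*(-233) = -6 - 466 = -472)
(X + 486)*(S(-10) + 890) = (-472 + 486)*(29 + 890) = 14*919 = 12866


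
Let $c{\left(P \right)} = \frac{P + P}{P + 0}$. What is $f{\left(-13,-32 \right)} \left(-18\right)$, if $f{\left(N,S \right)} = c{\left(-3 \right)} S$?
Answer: $1152$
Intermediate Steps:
$c{\left(P \right)} = 2$ ($c{\left(P \right)} = \frac{2 P}{P} = 2$)
$f{\left(N,S \right)} = 2 S$
$f{\left(-13,-32 \right)} \left(-18\right) = 2 \left(-32\right) \left(-18\right) = \left(-64\right) \left(-18\right) = 1152$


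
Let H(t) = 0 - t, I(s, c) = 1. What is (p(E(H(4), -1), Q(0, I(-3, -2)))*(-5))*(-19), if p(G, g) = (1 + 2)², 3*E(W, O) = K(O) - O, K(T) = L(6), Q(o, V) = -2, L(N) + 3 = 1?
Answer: 855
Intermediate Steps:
L(N) = -2 (L(N) = -3 + 1 = -2)
K(T) = -2
H(t) = -t
E(W, O) = -⅔ - O/3 (E(W, O) = (-2 - O)/3 = -⅔ - O/3)
p(G, g) = 9 (p(G, g) = 3² = 9)
(p(E(H(4), -1), Q(0, I(-3, -2)))*(-5))*(-19) = (9*(-5))*(-19) = -45*(-19) = 855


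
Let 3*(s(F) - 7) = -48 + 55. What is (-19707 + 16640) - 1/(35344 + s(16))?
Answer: -325286023/106060 ≈ -3067.0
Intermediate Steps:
s(F) = 28/3 (s(F) = 7 + (-48 + 55)/3 = 7 + (⅓)*7 = 7 + 7/3 = 28/3)
(-19707 + 16640) - 1/(35344 + s(16)) = (-19707 + 16640) - 1/(35344 + 28/3) = -3067 - 1/106060/3 = -3067 - 1*3/106060 = -3067 - 3/106060 = -325286023/106060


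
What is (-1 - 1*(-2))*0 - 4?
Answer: -4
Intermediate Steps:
(-1 - 1*(-2))*0 - 4 = (-1 + 2)*0 - 4 = 1*0 - 4 = 0 - 4 = -4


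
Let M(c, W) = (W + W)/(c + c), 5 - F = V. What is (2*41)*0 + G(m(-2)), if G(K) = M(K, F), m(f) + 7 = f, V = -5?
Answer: -10/9 ≈ -1.1111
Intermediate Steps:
F = 10 (F = 5 - 1*(-5) = 5 + 5 = 10)
m(f) = -7 + f
M(c, W) = W/c (M(c, W) = (2*W)/((2*c)) = (2*W)*(1/(2*c)) = W/c)
G(K) = 10/K
(2*41)*0 + G(m(-2)) = (2*41)*0 + 10/(-7 - 2) = 82*0 + 10/(-9) = 0 + 10*(-⅑) = 0 - 10/9 = -10/9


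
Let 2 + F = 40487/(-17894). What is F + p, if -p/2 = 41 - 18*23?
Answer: 13272649/17894 ≈ 741.74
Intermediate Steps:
F = -76275/17894 (F = -2 + 40487/(-17894) = -2 + 40487*(-1/17894) = -2 - 40487/17894 = -76275/17894 ≈ -4.2626)
p = 746 (p = -2*(41 - 18*23) = -2*(41 - 414) = -2*(-373) = 746)
F + p = -76275/17894 + 746 = 13272649/17894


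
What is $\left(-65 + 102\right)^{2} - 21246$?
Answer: $-19877$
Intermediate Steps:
$\left(-65 + 102\right)^{2} - 21246 = 37^{2} - 21246 = 1369 - 21246 = -19877$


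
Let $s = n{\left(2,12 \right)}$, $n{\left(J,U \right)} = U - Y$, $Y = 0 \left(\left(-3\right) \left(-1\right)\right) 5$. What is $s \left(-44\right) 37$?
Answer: $-19536$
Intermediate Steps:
$Y = 0$ ($Y = 0 \cdot 3 \cdot 5 = 0 \cdot 5 = 0$)
$n{\left(J,U \right)} = U$ ($n{\left(J,U \right)} = U - 0 = U + 0 = U$)
$s = 12$
$s \left(-44\right) 37 = 12 \left(-44\right) 37 = \left(-528\right) 37 = -19536$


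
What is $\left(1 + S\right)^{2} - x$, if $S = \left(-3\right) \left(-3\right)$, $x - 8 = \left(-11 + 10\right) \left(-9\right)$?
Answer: $83$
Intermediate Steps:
$x = 17$ ($x = 8 + \left(-11 + 10\right) \left(-9\right) = 8 - -9 = 8 + 9 = 17$)
$S = 9$
$\left(1 + S\right)^{2} - x = \left(1 + 9\right)^{2} - 17 = 10^{2} - 17 = 100 - 17 = 83$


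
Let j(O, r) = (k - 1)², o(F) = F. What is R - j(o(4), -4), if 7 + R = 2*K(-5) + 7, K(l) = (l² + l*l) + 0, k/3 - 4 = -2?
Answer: 75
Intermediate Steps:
k = 6 (k = 12 + 3*(-2) = 12 - 6 = 6)
K(l) = 2*l² (K(l) = (l² + l²) + 0 = 2*l² + 0 = 2*l²)
j(O, r) = 25 (j(O, r) = (6 - 1)² = 5² = 25)
R = 100 (R = -7 + (2*(2*(-5)²) + 7) = -7 + (2*(2*25) + 7) = -7 + (2*50 + 7) = -7 + (100 + 7) = -7 + 107 = 100)
R - j(o(4), -4) = 100 - 1*25 = 100 - 25 = 75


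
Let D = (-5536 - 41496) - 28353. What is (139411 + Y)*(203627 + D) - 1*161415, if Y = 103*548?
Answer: 25116675495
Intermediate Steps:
Y = 56444
D = -75385 (D = -47032 - 28353 = -75385)
(139411 + Y)*(203627 + D) - 1*161415 = (139411 + 56444)*(203627 - 75385) - 1*161415 = 195855*128242 - 161415 = 25116836910 - 161415 = 25116675495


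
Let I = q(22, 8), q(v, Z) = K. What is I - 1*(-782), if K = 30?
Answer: 812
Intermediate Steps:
q(v, Z) = 30
I = 30
I - 1*(-782) = 30 - 1*(-782) = 30 + 782 = 812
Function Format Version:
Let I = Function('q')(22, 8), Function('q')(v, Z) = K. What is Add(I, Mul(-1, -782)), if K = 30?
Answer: 812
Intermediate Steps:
Function('q')(v, Z) = 30
I = 30
Add(I, Mul(-1, -782)) = Add(30, Mul(-1, -782)) = Add(30, 782) = 812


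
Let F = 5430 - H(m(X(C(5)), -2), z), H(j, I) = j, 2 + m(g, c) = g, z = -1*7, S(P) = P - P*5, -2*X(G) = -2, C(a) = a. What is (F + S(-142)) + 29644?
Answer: 35643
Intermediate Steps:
X(G) = 1 (X(G) = -½*(-2) = 1)
S(P) = -4*P (S(P) = P - 5*P = -4*P)
z = -7
m(g, c) = -2 + g
F = 5431 (F = 5430 - (-2 + 1) = 5430 - 1*(-1) = 5430 + 1 = 5431)
(F + S(-142)) + 29644 = (5431 - 4*(-142)) + 29644 = (5431 + 568) + 29644 = 5999 + 29644 = 35643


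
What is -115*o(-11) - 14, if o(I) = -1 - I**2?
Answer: 14016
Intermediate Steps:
-115*o(-11) - 14 = -115*(-1 - 1*(-11)**2) - 14 = -115*(-1 - 1*121) - 14 = -115*(-1 - 121) - 14 = -115*(-122) - 14 = 14030 - 14 = 14016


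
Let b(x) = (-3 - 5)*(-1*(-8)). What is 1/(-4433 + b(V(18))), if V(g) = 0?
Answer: -1/4497 ≈ -0.00022237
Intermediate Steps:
b(x) = -64 (b(x) = -8*8 = -64)
1/(-4433 + b(V(18))) = 1/(-4433 - 64) = 1/(-4497) = -1/4497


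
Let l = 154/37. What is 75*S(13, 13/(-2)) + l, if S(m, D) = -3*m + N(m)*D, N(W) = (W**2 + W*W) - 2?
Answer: -6168671/37 ≈ -1.6672e+5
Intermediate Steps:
N(W) = -2 + 2*W**2 (N(W) = (W**2 + W**2) - 2 = 2*W**2 - 2 = -2 + 2*W**2)
S(m, D) = -3*m + D*(-2 + 2*m**2) (S(m, D) = -3*m + (-2 + 2*m**2)*D = -3*m + D*(-2 + 2*m**2))
l = 154/37 (l = 154*(1/37) = 154/37 ≈ 4.1622)
75*S(13, 13/(-2)) + l = 75*(-3*13 + 2*(13/(-2))*(-1 + 13**2)) + 154/37 = 75*(-39 + 2*(13*(-1/2))*(-1 + 169)) + 154/37 = 75*(-39 + 2*(-13/2)*168) + 154/37 = 75*(-39 - 2184) + 154/37 = 75*(-2223) + 154/37 = -166725 + 154/37 = -6168671/37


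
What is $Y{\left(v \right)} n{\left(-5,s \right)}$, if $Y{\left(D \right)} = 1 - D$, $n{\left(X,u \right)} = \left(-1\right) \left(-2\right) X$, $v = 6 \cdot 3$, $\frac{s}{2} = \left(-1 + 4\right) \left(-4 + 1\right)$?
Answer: $170$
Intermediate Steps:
$s = -18$ ($s = 2 \left(-1 + 4\right) \left(-4 + 1\right) = 2 \cdot 3 \left(-3\right) = 2 \left(-9\right) = -18$)
$v = 18$
$n{\left(X,u \right)} = 2 X$
$Y{\left(v \right)} n{\left(-5,s \right)} = \left(1 - 18\right) 2 \left(-5\right) = \left(1 - 18\right) \left(-10\right) = \left(-17\right) \left(-10\right) = 170$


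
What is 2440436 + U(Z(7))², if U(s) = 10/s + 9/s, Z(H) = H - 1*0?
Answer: 119581725/49 ≈ 2.4404e+6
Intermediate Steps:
Z(H) = H (Z(H) = H + 0 = H)
U(s) = 19/s
2440436 + U(Z(7))² = 2440436 + (19/7)² = 2440436 + 361/49 = 119581725/49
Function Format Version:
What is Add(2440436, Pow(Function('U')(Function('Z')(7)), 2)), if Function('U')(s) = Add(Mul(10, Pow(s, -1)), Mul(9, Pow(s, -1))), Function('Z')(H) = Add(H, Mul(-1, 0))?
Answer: Rational(119581725, 49) ≈ 2.4404e+6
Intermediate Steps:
Function('Z')(H) = H (Function('Z')(H) = Add(H, 0) = H)
Function('U')(s) = Mul(19, Pow(s, -1))
Add(2440436, Pow(Function('U')(Function('Z')(7)), 2)) = Add(2440436, Pow(Mul(19, Pow(7, -1)), 2)) = Add(2440436, Pow(Mul(19, Rational(1, 7)), 2)) = Add(2440436, Pow(Rational(19, 7), 2)) = Add(2440436, Rational(361, 49)) = Rational(119581725, 49)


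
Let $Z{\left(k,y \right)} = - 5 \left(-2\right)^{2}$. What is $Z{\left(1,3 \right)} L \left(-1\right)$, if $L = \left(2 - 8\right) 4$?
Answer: $-480$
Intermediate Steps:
$Z{\left(k,y \right)} = -20$ ($Z{\left(k,y \right)} = \left(-5\right) 4 = -20$)
$L = -24$ ($L = \left(2 - 8\right) 4 = \left(-6\right) 4 = -24$)
$Z{\left(1,3 \right)} L \left(-1\right) = \left(-20\right) \left(-24\right) \left(-1\right) = 480 \left(-1\right) = -480$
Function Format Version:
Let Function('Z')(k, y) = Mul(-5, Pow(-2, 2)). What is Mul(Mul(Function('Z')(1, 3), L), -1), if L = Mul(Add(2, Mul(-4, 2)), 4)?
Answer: -480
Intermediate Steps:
Function('Z')(k, y) = -20 (Function('Z')(k, y) = Mul(-5, 4) = -20)
L = -24 (L = Mul(Add(2, -8), 4) = Mul(-6, 4) = -24)
Mul(Mul(Function('Z')(1, 3), L), -1) = Mul(Mul(-20, -24), -1) = Mul(480, -1) = -480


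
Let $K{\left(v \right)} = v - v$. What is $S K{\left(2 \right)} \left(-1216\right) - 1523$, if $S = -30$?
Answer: $-1523$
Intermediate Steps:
$K{\left(v \right)} = 0$
$S K{\left(2 \right)} \left(-1216\right) - 1523 = \left(-30\right) 0 \left(-1216\right) - 1523 = 0 \left(-1216\right) - 1523 = 0 - 1523 = -1523$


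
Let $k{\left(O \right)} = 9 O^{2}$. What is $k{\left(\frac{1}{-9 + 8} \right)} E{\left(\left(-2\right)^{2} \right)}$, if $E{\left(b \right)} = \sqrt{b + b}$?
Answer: $18 \sqrt{2} \approx 25.456$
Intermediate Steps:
$E{\left(b \right)} = \sqrt{2} \sqrt{b}$ ($E{\left(b \right)} = \sqrt{2 b} = \sqrt{2} \sqrt{b}$)
$k{\left(\frac{1}{-9 + 8} \right)} E{\left(\left(-2\right)^{2} \right)} = 9 \left(\frac{1}{-9 + 8}\right)^{2} \sqrt{2} \sqrt{\left(-2\right)^{2}} = 9 \left(\frac{1}{-1}\right)^{2} \sqrt{2} \sqrt{4} = 9 \left(-1\right)^{2} \sqrt{2} \cdot 2 = 9 \cdot 1 \cdot 2 \sqrt{2} = 9 \cdot 2 \sqrt{2} = 18 \sqrt{2}$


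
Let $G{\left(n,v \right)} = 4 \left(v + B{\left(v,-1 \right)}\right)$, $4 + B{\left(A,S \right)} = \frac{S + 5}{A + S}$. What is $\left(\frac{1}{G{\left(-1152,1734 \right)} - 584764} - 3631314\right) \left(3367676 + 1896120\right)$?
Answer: $- \frac{4785331475703023060713}{250350909} \approx -1.9114 \cdot 10^{13}$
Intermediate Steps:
$B{\left(A,S \right)} = -4 + \frac{5 + S}{A + S}$ ($B{\left(A,S \right)} = -4 + \frac{S + 5}{A + S} = -4 + \frac{5 + S}{A + S}$)
$G{\left(n,v \right)} = 4 v + \frac{4 \left(8 - 4 v\right)}{-1 + v}$ ($G{\left(n,v \right)} = 4 \left(v + \frac{5 - 4 v - -3}{v - 1}\right) = 4 \left(v + \frac{5 - 4 v + 3}{-1 + v}\right) = 4 \left(v + \frac{8 - 4 v}{-1 + v}\right) = 4 v + \frac{4 \left(8 - 4 v\right)}{-1 + v}$)
$\left(\frac{1}{G{\left(-1152,1734 \right)} - 584764} - 3631314\right) \left(3367676 + 1896120\right) = \left(\frac{1}{\frac{4 \left(8 + 1734^{2} - 8670\right)}{-1 + 1734} - 584764} - 3631314\right) \left(3367676 + 1896120\right) = \left(\frac{1}{\frac{4 \left(8 + 3006756 - 8670\right)}{1733} - 584764} - 3631314\right) 5263796 = \left(\frac{1}{4 \cdot \frac{1}{1733} \cdot 2998094 - 584764} - 3631314\right) 5263796 = \left(\frac{1}{\frac{11992376}{1733} - 584764} - 3631314\right) 5263796 = \left(\frac{1}{- \frac{1001403636}{1733}} - 3631314\right) 5263796 = \left(- \frac{1733}{1001403636} - 3631314\right) 5263796 = \left(- \frac{3636411043059437}{1001403636}\right) 5263796 = - \frac{4785331475703023060713}{250350909}$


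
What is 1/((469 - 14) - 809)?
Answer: -1/354 ≈ -0.0028249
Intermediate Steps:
1/((469 - 14) - 809) = 1/(455 - 809) = 1/(-354) = -1/354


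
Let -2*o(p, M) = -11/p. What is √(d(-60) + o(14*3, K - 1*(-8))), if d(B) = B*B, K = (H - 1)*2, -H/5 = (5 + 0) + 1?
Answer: √6350631/42 ≈ 60.001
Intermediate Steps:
H = -30 (H = -5*((5 + 0) + 1) = -5*(5 + 1) = -5*6 = -30)
K = -62 (K = (-30 - 1)*2 = -31*2 = -62)
d(B) = B²
o(p, M) = 11/(2*p) (o(p, M) = -(-11)/(2*p) = 11/(2*p))
√(d(-60) + o(14*3, K - 1*(-8))) = √((-60)² + 11/(2*((14*3)))) = √(3600 + (11/2)/42) = √(3600 + (11/2)*(1/42)) = √(3600 + 11/84) = √(302411/84) = √6350631/42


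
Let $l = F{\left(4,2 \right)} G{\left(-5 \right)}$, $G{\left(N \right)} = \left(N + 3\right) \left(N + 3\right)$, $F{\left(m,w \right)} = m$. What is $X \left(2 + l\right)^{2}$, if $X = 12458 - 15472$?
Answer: $-976536$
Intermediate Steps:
$X = -3014$
$G{\left(N \right)} = \left(3 + N\right)^{2}$ ($G{\left(N \right)} = \left(3 + N\right) \left(3 + N\right) = \left(3 + N\right)^{2}$)
$l = 16$ ($l = 4 \left(3 - 5\right)^{2} = 4 \left(-2\right)^{2} = 4 \cdot 4 = 16$)
$X \left(2 + l\right)^{2} = - 3014 \left(2 + 16\right)^{2} = - 3014 \cdot 18^{2} = \left(-3014\right) 324 = -976536$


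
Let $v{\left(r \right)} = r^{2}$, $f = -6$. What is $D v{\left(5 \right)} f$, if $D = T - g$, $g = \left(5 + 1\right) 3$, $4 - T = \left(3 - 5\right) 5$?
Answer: $600$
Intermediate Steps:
$T = 14$ ($T = 4 - \left(3 - 5\right) 5 = 4 - \left(-2\right) 5 = 4 - -10 = 4 + 10 = 14$)
$g = 18$ ($g = 6 \cdot 3 = 18$)
$D = -4$ ($D = 14 - 18 = -4$)
$D v{\left(5 \right)} f = - 4 \cdot 5^{2} \left(-6\right) = \left(-4\right) 25 \left(-6\right) = \left(-100\right) \left(-6\right) = 600$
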